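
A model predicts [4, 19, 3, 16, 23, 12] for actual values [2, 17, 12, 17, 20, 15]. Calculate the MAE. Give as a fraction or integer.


MAE = (1/6) * (|2-4|=2 + |17-19|=2 + |12-3|=9 + |17-16|=1 + |20-23|=3 + |15-12|=3). Sum = 20. MAE = 10/3.

10/3


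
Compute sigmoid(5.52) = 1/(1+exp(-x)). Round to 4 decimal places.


sigma(5.52) = 1/(1+e^(-5.52)) = 1/(1+0.004006) = 1/1.004006 = 0.9960.

0.9960


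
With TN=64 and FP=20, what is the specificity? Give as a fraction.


Specificity = TN / (TN + FP) = 64 / 84 = 16/21.

16/21


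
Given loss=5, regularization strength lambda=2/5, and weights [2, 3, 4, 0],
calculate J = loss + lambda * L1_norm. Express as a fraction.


L1 norm = sum(|w|) = 9. J = 5 + 2/5 * 9 = 43/5.

43/5


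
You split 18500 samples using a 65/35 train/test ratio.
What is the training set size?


Test set = 18500 * 35% = 6475. Training set = 18500 - 6475 = 12025.

12025


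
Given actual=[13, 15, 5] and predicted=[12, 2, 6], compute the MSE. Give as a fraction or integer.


MSE = (1/3) * ((13-12)^2=1 + (15-2)^2=169 + (5-6)^2=1). Sum = 171. MSE = 57.

57


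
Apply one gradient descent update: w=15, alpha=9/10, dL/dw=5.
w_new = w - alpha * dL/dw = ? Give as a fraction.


w_new = 15 - 9/10 * 5 = 15 - 9/2 = 21/2.

21/2


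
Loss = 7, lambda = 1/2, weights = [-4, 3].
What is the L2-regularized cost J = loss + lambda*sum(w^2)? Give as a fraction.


L2 sq norm = sum(w^2) = 25. J = 7 + 1/2 * 25 = 39/2.

39/2


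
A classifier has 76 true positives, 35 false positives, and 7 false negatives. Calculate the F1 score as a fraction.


Precision = 76/111 = 76/111. Recall = 76/83 = 76/83. F1 = 2*P*R/(P+R) = 76/97.

76/97


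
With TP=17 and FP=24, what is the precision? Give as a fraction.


Precision = TP / (TP + FP) = 17 / 41 = 17/41.

17/41


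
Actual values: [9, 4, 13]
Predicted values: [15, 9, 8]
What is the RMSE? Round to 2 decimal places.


MSE = 28.6667. RMSE = sqrt(28.6667) = 5.35.

5.35


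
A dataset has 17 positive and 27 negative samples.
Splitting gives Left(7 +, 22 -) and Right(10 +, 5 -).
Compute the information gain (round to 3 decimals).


H(parent) = 0.9624. H(left) = 0.7973, H(right) = 0.9183. Weighted = (29/44)*0.7973 + (15/44)*0.9183 = 0.8386. IG = 0.9624 - 0.8386 = 0.1238, which rounds to 0.124.

0.124


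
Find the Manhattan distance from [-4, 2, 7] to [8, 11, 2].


d = sum of absolute differences: |-4-8|=12 + |2-11|=9 + |7-2|=5 = 26.

26


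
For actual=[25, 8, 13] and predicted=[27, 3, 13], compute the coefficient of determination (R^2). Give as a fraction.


Mean(y) = 46/3. SS_res = 29. SS_tot = 458/3. R^2 = 1 - 29/(458/3) = 371/458.

371/458


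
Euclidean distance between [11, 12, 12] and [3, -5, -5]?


d = sqrt(sum of squared differences). (11-3)^2=64, (12--5)^2=289, (12--5)^2=289. Sum = 642.

sqrt(642)


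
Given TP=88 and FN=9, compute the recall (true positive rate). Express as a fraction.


Recall = TP / (TP + FN) = 88 / 97 = 88/97.

88/97


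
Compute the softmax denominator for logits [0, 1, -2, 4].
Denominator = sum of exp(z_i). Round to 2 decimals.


Denom = e^0=1.0000 + e^1=2.7183 + e^-2=0.1353 + e^4=54.5982. Sum = 58.4518, which rounds to 58.45.

58.45


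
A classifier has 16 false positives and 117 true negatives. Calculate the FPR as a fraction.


FPR = FP / (FP + TN) = 16 / 133 = 16/133.

16/133


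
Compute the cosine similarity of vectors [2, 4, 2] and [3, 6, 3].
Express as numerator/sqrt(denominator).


dot = 36. |a|^2 = 24, |b|^2 = 54. cos = 36/sqrt(1296).

36/sqrt(1296)


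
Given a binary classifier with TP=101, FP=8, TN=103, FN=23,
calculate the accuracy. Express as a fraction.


Accuracy = (TP + TN) / (TP + TN + FP + FN) = (101 + 103) / 235 = 204/235.

204/235


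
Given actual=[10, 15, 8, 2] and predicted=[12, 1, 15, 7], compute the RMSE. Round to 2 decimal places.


MSE = 68.5000. RMSE = sqrt(68.5000) = 8.28.

8.28


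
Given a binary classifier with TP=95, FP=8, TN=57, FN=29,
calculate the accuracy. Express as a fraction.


Accuracy = (TP + TN) / (TP + TN + FP + FN) = (95 + 57) / 189 = 152/189.

152/189


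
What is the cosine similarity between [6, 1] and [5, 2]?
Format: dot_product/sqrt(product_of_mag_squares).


dot = 32. |a|^2 = 37, |b|^2 = 29. cos = 32/sqrt(1073).

32/sqrt(1073)


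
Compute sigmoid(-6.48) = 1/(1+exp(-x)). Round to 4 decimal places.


sigma(-6.48) = 1/(1+e^(6.48)) = 1/(1+651.970946) = 1/652.970946 = 0.0015.

0.0015


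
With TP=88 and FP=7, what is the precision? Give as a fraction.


Precision = TP / (TP + FP) = 88 / 95 = 88/95.

88/95


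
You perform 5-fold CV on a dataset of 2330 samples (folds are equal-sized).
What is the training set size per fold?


Each validation fold has 2330/5 = 466 samples. Training set = 2330 - 466 = 1864.

1864


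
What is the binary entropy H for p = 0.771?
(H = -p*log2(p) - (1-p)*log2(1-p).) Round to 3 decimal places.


H = -0.771*log2(0.771) - 0.229*log2(0.229) = 0.776.

0.776


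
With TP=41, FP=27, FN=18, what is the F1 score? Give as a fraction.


Precision = 41/68 = 41/68. Recall = 41/59 = 41/59. F1 = 2*P*R/(P+R) = 82/127.

82/127


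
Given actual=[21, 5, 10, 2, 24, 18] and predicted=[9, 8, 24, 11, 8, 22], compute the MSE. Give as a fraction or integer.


MSE = (1/6) * ((21-9)^2=144 + (5-8)^2=9 + (10-24)^2=196 + (2-11)^2=81 + (24-8)^2=256 + (18-22)^2=16). Sum = 702. MSE = 117.

117


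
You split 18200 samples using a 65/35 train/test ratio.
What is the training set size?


Test set = 18200 * 35% = 6370. Training set = 18200 - 6370 = 11830.

11830


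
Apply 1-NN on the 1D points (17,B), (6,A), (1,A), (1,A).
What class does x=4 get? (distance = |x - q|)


Distances: |17-4|=13, |6-4|=2, |1-4|=3, |1-4|=3. 1 nearest: (6,A). Counts: {'A': 1}. Majority class: A.

A


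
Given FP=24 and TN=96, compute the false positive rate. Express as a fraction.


FPR = FP / (FP + TN) = 24 / 120 = 1/5.

1/5


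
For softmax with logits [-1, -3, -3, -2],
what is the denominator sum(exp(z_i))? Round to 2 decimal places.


Denom = e^-1=0.3679 + e^-3=0.0498 + e^-3=0.0498 + e^-2=0.1353. Sum = 0.6028, which rounds to 0.60.

0.60


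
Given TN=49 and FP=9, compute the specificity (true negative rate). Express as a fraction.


Specificity = TN / (TN + FP) = 49 / 58 = 49/58.

49/58


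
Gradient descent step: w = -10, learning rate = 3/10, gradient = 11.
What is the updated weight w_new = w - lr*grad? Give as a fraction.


w_new = -10 - 3/10 * 11 = -10 - 33/10 = -133/10.

-133/10


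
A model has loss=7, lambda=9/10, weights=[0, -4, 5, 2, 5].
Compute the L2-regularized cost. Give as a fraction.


L2 sq norm = sum(w^2) = 70. J = 7 + 9/10 * 70 = 70.

70


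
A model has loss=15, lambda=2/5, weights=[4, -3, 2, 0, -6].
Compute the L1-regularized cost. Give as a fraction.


L1 norm = sum(|w|) = 15. J = 15 + 2/5 * 15 = 21.

21


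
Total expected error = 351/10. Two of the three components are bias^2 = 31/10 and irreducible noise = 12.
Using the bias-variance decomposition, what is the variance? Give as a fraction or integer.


Total error = bias^2 + variance + irreducible noise. So variance = 351/10 - 31/10 - 12 = 20.

20


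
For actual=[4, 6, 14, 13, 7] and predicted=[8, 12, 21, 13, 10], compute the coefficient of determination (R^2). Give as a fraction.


Mean(y) = 44/5. SS_res = 110. SS_tot = 394/5. R^2 = 1 - 110/(394/5) = -78/197.

-78/197


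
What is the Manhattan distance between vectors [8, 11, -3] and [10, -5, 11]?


d = sum of absolute differences: |8-10|=2 + |11--5|=16 + |-3-11|=14 = 32.

32


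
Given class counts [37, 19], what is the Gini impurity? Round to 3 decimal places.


Total = 56. Proportions: 37/56, 19/56. sum(p_i^2) = 0.5517. Gini = 1 - 0.5517 = 0.4483, which rounds to 0.448.

0.448


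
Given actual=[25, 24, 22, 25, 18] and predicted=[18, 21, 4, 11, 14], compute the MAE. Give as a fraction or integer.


MAE = (1/5) * (|25-18|=7 + |24-21|=3 + |22-4|=18 + |25-11|=14 + |18-14|=4). Sum = 46. MAE = 46/5.

46/5


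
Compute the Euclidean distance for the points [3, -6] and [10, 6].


d = sqrt(sum of squared differences). (3-10)^2=49, (-6-6)^2=144. Sum = 193.

sqrt(193)


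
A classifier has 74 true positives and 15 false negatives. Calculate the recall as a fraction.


Recall = TP / (TP + FN) = 74 / 89 = 74/89.

74/89


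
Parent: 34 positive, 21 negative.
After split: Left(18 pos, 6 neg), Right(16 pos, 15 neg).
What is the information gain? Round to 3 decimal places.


H(parent) = 0.9593. H(left) = 0.8113, H(right) = 0.9992. Weighted = (24/55)*0.8113 + (31/55)*0.9992 = 0.9172. IG = 0.9593 - 0.9172 = 0.0421, which rounds to 0.042.

0.042


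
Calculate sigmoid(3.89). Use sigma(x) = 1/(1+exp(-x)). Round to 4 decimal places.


sigma(3.89) = 1/(1+e^(-3.89)) = 1/(1+0.020445) = 1/1.020445 = 0.9800.

0.9800


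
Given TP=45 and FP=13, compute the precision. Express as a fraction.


Precision = TP / (TP + FP) = 45 / 58 = 45/58.

45/58


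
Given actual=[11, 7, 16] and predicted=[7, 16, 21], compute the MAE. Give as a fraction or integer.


MAE = (1/3) * (|11-7|=4 + |7-16|=9 + |16-21|=5). Sum = 18. MAE = 6.

6


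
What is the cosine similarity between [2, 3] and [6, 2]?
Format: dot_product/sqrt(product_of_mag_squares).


dot = 18. |a|^2 = 13, |b|^2 = 40. cos = 18/sqrt(520).

18/sqrt(520)


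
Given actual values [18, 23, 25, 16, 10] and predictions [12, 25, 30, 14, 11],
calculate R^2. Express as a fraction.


Mean(y) = 92/5. SS_res = 70. SS_tot = 706/5. R^2 = 1 - 70/(706/5) = 178/353.

178/353


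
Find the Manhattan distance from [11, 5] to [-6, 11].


d = sum of absolute differences: |11--6|=17 + |5-11|=6 = 23.

23


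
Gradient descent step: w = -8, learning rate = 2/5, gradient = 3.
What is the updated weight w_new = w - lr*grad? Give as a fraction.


w_new = -8 - 2/5 * 3 = -8 - 6/5 = -46/5.

-46/5


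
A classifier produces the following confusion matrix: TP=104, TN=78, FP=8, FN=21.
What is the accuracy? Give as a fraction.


Accuracy = (TP + TN) / (TP + TN + FP + FN) = (104 + 78) / 211 = 182/211.

182/211


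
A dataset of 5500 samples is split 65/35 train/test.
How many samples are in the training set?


Test set = 5500 * 35% = 1925. Training set = 5500 - 1925 = 3575.

3575


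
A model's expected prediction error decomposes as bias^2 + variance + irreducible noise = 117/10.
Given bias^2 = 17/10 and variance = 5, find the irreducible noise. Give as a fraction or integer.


Total error = bias^2 + variance + irreducible noise. So irreducible noise = 117/10 - 17/10 - 5 = 5.

5


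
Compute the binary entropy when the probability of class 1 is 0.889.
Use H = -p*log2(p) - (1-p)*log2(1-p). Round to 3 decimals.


H = -0.889*log2(0.889) - 0.111*log2(0.111) = 0.503.

0.503


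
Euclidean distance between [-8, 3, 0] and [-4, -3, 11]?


d = sqrt(sum of squared differences). (-8--4)^2=16, (3--3)^2=36, (0-11)^2=121. Sum = 173.

sqrt(173)


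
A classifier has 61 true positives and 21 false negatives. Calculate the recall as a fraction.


Recall = TP / (TP + FN) = 61 / 82 = 61/82.

61/82


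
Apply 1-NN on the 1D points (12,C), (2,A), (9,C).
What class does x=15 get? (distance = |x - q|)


Distances: |12-15|=3, |2-15|=13, |9-15|=6. 1 nearest: (12,C). Counts: {'C': 1}. Majority class: C.

C


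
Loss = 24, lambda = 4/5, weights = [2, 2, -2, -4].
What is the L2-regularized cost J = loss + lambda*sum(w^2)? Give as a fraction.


L2 sq norm = sum(w^2) = 28. J = 24 + 4/5 * 28 = 232/5.

232/5


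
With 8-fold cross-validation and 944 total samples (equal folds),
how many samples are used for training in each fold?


Each validation fold has 944/8 = 118 samples. Training set = 944 - 118 = 826.

826


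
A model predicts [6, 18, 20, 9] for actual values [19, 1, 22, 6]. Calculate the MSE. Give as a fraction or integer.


MSE = (1/4) * ((19-6)^2=169 + (1-18)^2=289 + (22-20)^2=4 + (6-9)^2=9). Sum = 471. MSE = 471/4.

471/4


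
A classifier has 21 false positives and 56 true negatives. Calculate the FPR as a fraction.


FPR = FP / (FP + TN) = 21 / 77 = 3/11.

3/11


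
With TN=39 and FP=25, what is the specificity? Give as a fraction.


Specificity = TN / (TN + FP) = 39 / 64 = 39/64.

39/64


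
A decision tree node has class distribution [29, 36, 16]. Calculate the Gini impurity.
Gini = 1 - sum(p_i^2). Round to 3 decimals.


Total = 81. Proportions: 29/81, 36/81, 16/81. sum(p_i^2) = 0.3647. Gini = 1 - 0.3647 = 0.6353, which rounds to 0.635.

0.635


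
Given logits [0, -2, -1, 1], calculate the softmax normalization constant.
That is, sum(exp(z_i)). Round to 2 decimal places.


Denom = e^0=1.0000 + e^-2=0.1353 + e^-1=0.3679 + e^1=2.7183. Sum = 4.2215, which rounds to 4.22.

4.22


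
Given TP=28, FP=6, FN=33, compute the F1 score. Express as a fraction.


Precision = 28/34 = 14/17. Recall = 28/61 = 28/61. F1 = 2*P*R/(P+R) = 56/95.

56/95


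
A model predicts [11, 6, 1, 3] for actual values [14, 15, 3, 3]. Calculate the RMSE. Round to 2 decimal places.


MSE = 23.5000. RMSE = sqrt(23.5000) = 4.85.

4.85


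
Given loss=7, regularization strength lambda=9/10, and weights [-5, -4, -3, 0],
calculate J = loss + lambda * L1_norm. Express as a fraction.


L1 norm = sum(|w|) = 12. J = 7 + 9/10 * 12 = 89/5.

89/5


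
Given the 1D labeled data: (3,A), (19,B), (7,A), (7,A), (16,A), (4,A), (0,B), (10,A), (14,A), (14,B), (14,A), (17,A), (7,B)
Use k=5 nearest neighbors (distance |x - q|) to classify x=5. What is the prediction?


Distances: |3-5|=2, |19-5|=14, |7-5|=2, |7-5|=2, |16-5|=11, |4-5|=1, |0-5|=5, |10-5|=5, |14-5|=9, |14-5|=9, |14-5|=9, |17-5|=12, |7-5|=2. 5 nearest: (4,A), (3,A), (7,A), (7,A), (7,B). Counts: {'A': 4, 'B': 1}. Majority class: A.

A


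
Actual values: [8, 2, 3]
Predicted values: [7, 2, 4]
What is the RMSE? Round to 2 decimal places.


MSE = 0.6667. RMSE = sqrt(0.6667) = 0.82.

0.82


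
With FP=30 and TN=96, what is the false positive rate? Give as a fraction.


FPR = FP / (FP + TN) = 30 / 126 = 5/21.

5/21


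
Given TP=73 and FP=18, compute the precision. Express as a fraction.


Precision = TP / (TP + FP) = 73 / 91 = 73/91.

73/91


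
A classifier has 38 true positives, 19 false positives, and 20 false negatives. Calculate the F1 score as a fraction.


Precision = 38/57 = 2/3. Recall = 38/58 = 19/29. F1 = 2*P*R/(P+R) = 76/115.

76/115


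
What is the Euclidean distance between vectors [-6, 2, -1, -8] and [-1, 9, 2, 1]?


d = sqrt(sum of squared differences). (-6--1)^2=25, (2-9)^2=49, (-1-2)^2=9, (-8-1)^2=81. Sum = 164.

sqrt(164)


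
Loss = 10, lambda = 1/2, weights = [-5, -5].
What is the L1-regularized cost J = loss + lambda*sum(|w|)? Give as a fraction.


L1 norm = sum(|w|) = 10. J = 10 + 1/2 * 10 = 15.

15


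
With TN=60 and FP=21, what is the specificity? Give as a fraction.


Specificity = TN / (TN + FP) = 60 / 81 = 20/27.

20/27


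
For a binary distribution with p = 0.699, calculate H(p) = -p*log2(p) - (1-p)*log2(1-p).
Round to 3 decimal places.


H = -0.699*log2(0.699) - 0.301*log2(0.301) = 0.883.

0.883


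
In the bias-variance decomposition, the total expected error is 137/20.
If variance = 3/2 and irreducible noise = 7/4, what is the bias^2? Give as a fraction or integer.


Total error = bias^2 + variance + irreducible noise. So bias^2 = 137/20 - 3/2 - 7/4 = 18/5.

18/5


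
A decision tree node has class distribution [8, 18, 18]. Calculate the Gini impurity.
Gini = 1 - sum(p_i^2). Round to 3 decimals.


Total = 44. Proportions: 8/44, 18/44, 18/44. sum(p_i^2) = 0.3678. Gini = 1 - 0.3678 = 0.6322, which rounds to 0.632.

0.632


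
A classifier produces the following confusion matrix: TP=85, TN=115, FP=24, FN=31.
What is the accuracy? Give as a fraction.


Accuracy = (TP + TN) / (TP + TN + FP + FN) = (85 + 115) / 255 = 40/51.

40/51


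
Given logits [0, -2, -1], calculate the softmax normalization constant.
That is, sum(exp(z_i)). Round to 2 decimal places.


Denom = e^0=1.0000 + e^-2=0.1353 + e^-1=0.3679. Sum = 1.5032, which rounds to 1.50.

1.50


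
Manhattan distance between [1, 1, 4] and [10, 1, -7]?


d = sum of absolute differences: |1-10|=9 + |1-1|=0 + |4--7|=11 = 20.

20


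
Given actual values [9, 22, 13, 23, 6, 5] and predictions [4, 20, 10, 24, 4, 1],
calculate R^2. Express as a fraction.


Mean(y) = 13. SS_res = 59. SS_tot = 310. R^2 = 1 - 59/(310) = 251/310.

251/310


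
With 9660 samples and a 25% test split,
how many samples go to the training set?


Test set = 9660 * 25% = 2415. Training set = 9660 - 2415 = 7245.

7245


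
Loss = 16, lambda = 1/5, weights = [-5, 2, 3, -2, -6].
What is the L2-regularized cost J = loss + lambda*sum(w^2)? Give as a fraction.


L2 sq norm = sum(w^2) = 78. J = 16 + 1/5 * 78 = 158/5.

158/5


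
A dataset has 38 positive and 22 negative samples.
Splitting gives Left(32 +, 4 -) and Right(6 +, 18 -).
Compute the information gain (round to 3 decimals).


H(parent) = 0.9481. H(left) = 0.5033, H(right) = 0.8113. Weighted = (36/60)*0.5033 + (24/60)*0.8113 = 0.6265. IG = 0.9481 - 0.6265 = 0.3216, which rounds to 0.322.

0.322


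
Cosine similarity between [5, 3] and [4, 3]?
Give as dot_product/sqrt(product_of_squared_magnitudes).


dot = 29. |a|^2 = 34, |b|^2 = 25. cos = 29/sqrt(850).

29/sqrt(850)


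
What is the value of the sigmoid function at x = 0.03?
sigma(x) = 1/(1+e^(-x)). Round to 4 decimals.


sigma(0.03) = 1/(1+e^(-0.03)) = 1/(1+0.970446) = 1/1.970446 = 0.5075.

0.5075


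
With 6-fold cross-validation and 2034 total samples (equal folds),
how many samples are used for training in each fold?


Each validation fold has 2034/6 = 339 samples. Training set = 2034 - 339 = 1695.

1695


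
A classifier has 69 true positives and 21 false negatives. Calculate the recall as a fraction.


Recall = TP / (TP + FN) = 69 / 90 = 23/30.

23/30


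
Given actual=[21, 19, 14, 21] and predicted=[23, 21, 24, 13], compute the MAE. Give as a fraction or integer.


MAE = (1/4) * (|21-23|=2 + |19-21|=2 + |14-24|=10 + |21-13|=8). Sum = 22. MAE = 11/2.

11/2


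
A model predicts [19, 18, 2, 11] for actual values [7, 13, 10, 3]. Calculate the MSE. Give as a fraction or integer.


MSE = (1/4) * ((7-19)^2=144 + (13-18)^2=25 + (10-2)^2=64 + (3-11)^2=64). Sum = 297. MSE = 297/4.

297/4


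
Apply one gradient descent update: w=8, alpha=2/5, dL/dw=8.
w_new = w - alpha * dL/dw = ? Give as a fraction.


w_new = 8 - 2/5 * 8 = 8 - 16/5 = 24/5.

24/5


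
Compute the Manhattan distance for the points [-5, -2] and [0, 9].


d = sum of absolute differences: |-5-0|=5 + |-2-9|=11 = 16.

16


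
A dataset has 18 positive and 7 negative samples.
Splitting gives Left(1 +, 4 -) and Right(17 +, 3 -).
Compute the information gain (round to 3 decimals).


H(parent) = 0.8555. H(left) = 0.7219, H(right) = 0.6098. Weighted = (5/25)*0.7219 + (20/25)*0.6098 = 0.6322. IG = 0.8555 - 0.6322 = 0.2233, which rounds to 0.223.

0.223


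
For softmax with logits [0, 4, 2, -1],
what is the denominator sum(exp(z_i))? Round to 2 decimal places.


Denom = e^0=1.0000 + e^4=54.5982 + e^2=7.3891 + e^-1=0.3679. Sum = 63.3552, which rounds to 63.36.

63.36


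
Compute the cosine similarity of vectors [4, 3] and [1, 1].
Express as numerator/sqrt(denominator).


dot = 7. |a|^2 = 25, |b|^2 = 2. cos = 7/sqrt(50).

7/sqrt(50)


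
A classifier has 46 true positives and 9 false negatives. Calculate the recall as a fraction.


Recall = TP / (TP + FN) = 46 / 55 = 46/55.

46/55


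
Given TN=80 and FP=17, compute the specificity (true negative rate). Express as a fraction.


Specificity = TN / (TN + FP) = 80 / 97 = 80/97.

80/97


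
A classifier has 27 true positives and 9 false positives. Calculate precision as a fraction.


Precision = TP / (TP + FP) = 27 / 36 = 3/4.

3/4


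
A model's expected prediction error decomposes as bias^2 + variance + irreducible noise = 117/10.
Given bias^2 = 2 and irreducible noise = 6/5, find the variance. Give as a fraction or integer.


Total error = bias^2 + variance + irreducible noise. So variance = 117/10 - 2 - 6/5 = 17/2.

17/2


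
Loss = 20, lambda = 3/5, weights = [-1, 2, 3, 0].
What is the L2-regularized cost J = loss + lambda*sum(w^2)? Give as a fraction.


L2 sq norm = sum(w^2) = 14. J = 20 + 3/5 * 14 = 142/5.

142/5


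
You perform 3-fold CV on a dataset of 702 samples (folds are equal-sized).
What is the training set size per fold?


Each validation fold has 702/3 = 234 samples. Training set = 702 - 234 = 468.

468


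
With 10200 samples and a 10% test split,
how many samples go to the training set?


Test set = 10200 * 10% = 1020. Training set = 10200 - 1020 = 9180.

9180


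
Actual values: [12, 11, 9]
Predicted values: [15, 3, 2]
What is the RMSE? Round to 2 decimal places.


MSE = 40.6667. RMSE = sqrt(40.6667) = 6.38.

6.38


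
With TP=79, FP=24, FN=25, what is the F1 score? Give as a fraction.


Precision = 79/103 = 79/103. Recall = 79/104 = 79/104. F1 = 2*P*R/(P+R) = 158/207.

158/207


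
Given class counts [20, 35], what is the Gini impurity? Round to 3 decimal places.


Total = 55. Proportions: 20/55, 35/55. sum(p_i^2) = 0.5372. Gini = 1 - 0.5372 = 0.4628, which rounds to 0.463.

0.463


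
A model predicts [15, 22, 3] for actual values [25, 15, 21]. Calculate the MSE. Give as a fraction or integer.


MSE = (1/3) * ((25-15)^2=100 + (15-22)^2=49 + (21-3)^2=324). Sum = 473. MSE = 473/3.

473/3


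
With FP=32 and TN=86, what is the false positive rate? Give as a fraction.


FPR = FP / (FP + TN) = 32 / 118 = 16/59.

16/59


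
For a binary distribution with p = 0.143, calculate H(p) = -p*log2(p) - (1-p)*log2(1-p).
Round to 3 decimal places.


H = -0.143*log2(0.143) - 0.857*log2(0.857) = 0.592.

0.592


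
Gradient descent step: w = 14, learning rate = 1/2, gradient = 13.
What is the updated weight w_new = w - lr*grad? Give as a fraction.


w_new = 14 - 1/2 * 13 = 14 - 13/2 = 15/2.

15/2


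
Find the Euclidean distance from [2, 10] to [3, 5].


d = sqrt(sum of squared differences). (2-3)^2=1, (10-5)^2=25. Sum = 26.

sqrt(26)


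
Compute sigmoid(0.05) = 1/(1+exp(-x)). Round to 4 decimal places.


sigma(0.05) = 1/(1+e^(-0.05)) = 1/(1+0.951229) = 1/1.951229 = 0.5125.

0.5125


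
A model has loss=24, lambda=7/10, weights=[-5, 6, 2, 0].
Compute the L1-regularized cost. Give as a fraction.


L1 norm = sum(|w|) = 13. J = 24 + 7/10 * 13 = 331/10.

331/10


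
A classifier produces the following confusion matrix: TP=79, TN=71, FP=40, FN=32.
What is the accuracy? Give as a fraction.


Accuracy = (TP + TN) / (TP + TN + FP + FN) = (79 + 71) / 222 = 25/37.

25/37


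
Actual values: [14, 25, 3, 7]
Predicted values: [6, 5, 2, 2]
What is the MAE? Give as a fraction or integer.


MAE = (1/4) * (|14-6|=8 + |25-5|=20 + |3-2|=1 + |7-2|=5). Sum = 34. MAE = 17/2.

17/2


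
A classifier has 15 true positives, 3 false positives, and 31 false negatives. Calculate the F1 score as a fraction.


Precision = 15/18 = 5/6. Recall = 15/46 = 15/46. F1 = 2*P*R/(P+R) = 15/32.

15/32


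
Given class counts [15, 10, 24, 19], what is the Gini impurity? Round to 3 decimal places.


Total = 68. Proportions: 15/68, 10/68, 24/68, 19/68. sum(p_i^2) = 0.2729. Gini = 1 - 0.2729 = 0.7271, which rounds to 0.727.

0.727


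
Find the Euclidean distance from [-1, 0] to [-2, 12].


d = sqrt(sum of squared differences). (-1--2)^2=1, (0-12)^2=144. Sum = 145.

sqrt(145)


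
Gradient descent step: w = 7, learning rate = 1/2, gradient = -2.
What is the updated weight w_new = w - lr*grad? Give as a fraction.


w_new = 7 - 1/2 * -2 = 7 - -1 = 8.

8


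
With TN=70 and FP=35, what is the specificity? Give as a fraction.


Specificity = TN / (TN + FP) = 70 / 105 = 2/3.

2/3


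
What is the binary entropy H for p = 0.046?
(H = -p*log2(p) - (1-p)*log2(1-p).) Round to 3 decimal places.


H = -0.046*log2(0.046) - 0.954*log2(0.954) = 0.269.

0.269


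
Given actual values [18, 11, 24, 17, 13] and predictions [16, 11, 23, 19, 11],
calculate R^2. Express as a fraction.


Mean(y) = 83/5. SS_res = 13. SS_tot = 506/5. R^2 = 1 - 13/(506/5) = 441/506.

441/506


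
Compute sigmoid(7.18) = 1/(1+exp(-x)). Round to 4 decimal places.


sigma(7.18) = 1/(1+e^(-7.18)) = 1/(1+0.000762) = 1/1.000762 = 0.9992.

0.9992


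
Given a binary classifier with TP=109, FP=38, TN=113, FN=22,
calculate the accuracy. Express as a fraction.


Accuracy = (TP + TN) / (TP + TN + FP + FN) = (109 + 113) / 282 = 37/47.

37/47


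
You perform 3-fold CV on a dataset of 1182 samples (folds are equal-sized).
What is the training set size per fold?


Each validation fold has 1182/3 = 394 samples. Training set = 1182 - 394 = 788.

788


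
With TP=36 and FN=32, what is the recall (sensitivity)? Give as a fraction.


Recall = TP / (TP + FN) = 36 / 68 = 9/17.

9/17


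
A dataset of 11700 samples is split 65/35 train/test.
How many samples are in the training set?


Test set = 11700 * 35% = 4095. Training set = 11700 - 4095 = 7605.

7605


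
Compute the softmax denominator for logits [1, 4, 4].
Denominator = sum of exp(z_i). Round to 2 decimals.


Denom = e^1=2.7183 + e^4=54.5982 + e^4=54.5982. Sum = 111.9147, which rounds to 111.91.

111.91


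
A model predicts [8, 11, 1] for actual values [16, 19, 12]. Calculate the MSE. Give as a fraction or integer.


MSE = (1/3) * ((16-8)^2=64 + (19-11)^2=64 + (12-1)^2=121). Sum = 249. MSE = 83.

83


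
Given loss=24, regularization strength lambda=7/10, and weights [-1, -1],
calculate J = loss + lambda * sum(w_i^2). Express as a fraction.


L2 sq norm = sum(w^2) = 2. J = 24 + 7/10 * 2 = 127/5.

127/5


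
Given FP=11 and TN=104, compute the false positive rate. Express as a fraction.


FPR = FP / (FP + TN) = 11 / 115 = 11/115.

11/115


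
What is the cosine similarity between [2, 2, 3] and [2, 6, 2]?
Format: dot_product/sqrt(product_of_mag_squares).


dot = 22. |a|^2 = 17, |b|^2 = 44. cos = 22/sqrt(748).

22/sqrt(748)


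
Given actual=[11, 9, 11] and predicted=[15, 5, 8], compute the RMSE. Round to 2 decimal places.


MSE = 13.6667. RMSE = sqrt(13.6667) = 3.70.

3.70


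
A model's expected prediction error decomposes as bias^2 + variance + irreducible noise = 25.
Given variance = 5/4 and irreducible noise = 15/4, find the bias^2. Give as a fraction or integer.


Total error = bias^2 + variance + irreducible noise. So bias^2 = 25 - 5/4 - 15/4 = 20.

20


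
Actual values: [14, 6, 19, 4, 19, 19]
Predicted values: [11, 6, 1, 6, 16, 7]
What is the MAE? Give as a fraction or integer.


MAE = (1/6) * (|14-11|=3 + |6-6|=0 + |19-1|=18 + |4-6|=2 + |19-16|=3 + |19-7|=12). Sum = 38. MAE = 19/3.

19/3


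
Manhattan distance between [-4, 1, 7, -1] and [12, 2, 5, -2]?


d = sum of absolute differences: |-4-12|=16 + |1-2|=1 + |7-5|=2 + |-1--2|=1 = 20.

20


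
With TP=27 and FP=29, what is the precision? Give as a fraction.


Precision = TP / (TP + FP) = 27 / 56 = 27/56.

27/56


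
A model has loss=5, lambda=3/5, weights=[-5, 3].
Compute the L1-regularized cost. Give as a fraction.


L1 norm = sum(|w|) = 8. J = 5 + 3/5 * 8 = 49/5.

49/5


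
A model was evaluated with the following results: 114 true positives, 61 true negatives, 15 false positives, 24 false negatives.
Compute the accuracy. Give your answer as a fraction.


Accuracy = (TP + TN) / (TP + TN + FP + FN) = (114 + 61) / 214 = 175/214.

175/214


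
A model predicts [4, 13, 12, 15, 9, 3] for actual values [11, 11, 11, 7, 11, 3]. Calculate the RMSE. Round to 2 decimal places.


MSE = 20.3333. RMSE = sqrt(20.3333) = 4.51.

4.51


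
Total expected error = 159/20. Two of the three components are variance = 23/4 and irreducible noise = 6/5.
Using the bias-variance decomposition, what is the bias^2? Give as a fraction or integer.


Total error = bias^2 + variance + irreducible noise. So bias^2 = 159/20 - 23/4 - 6/5 = 1.

1


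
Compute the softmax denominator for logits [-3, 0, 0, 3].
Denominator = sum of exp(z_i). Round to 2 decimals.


Denom = e^-3=0.0498 + e^0=1.0000 + e^0=1.0000 + e^3=20.0855. Sum = 22.1353, which rounds to 22.14.

22.14


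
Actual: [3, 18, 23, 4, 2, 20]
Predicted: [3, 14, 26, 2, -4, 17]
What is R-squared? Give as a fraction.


Mean(y) = 35/3. SS_res = 74. SS_tot = 1396/3. R^2 = 1 - 74/(1396/3) = 587/698.

587/698


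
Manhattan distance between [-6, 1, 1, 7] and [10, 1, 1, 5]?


d = sum of absolute differences: |-6-10|=16 + |1-1|=0 + |1-1|=0 + |7-5|=2 = 18.

18


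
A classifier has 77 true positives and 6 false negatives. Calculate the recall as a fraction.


Recall = TP / (TP + FN) = 77 / 83 = 77/83.

77/83


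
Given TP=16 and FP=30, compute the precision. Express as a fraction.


Precision = TP / (TP + FP) = 16 / 46 = 8/23.

8/23


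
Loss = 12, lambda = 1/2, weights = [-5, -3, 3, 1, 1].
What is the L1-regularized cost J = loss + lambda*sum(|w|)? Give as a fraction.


L1 norm = sum(|w|) = 13. J = 12 + 1/2 * 13 = 37/2.

37/2


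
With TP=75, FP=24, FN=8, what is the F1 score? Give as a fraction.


Precision = 75/99 = 25/33. Recall = 75/83 = 75/83. F1 = 2*P*R/(P+R) = 75/91.

75/91


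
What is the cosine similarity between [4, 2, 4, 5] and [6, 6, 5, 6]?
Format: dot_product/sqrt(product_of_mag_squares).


dot = 86. |a|^2 = 61, |b|^2 = 133. cos = 86/sqrt(8113).

86/sqrt(8113)


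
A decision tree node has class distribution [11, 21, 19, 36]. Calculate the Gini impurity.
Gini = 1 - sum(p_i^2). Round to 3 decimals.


Total = 87. Proportions: 11/87, 21/87, 19/87, 36/87. sum(p_i^2) = 0.2932. Gini = 1 - 0.2932 = 0.7068, which rounds to 0.707.

0.707


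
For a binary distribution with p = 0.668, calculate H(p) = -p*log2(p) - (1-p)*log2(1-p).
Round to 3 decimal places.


H = -0.668*log2(0.668) - 0.332*log2(0.332) = 0.917.

0.917


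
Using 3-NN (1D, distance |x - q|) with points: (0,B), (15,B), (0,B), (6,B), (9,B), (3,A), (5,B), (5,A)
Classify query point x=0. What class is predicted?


Distances: |0-0|=0, |15-0|=15, |0-0|=0, |6-0|=6, |9-0|=9, |3-0|=3, |5-0|=5, |5-0|=5. 3 nearest: (0,B), (0,B), (3,A). Counts: {'B': 2, 'A': 1}. Majority class: B.

B


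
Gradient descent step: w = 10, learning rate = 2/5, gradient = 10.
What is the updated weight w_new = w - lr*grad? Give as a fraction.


w_new = 10 - 2/5 * 10 = 10 - 4 = 6.

6


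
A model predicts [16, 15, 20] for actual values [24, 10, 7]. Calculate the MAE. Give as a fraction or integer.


MAE = (1/3) * (|24-16|=8 + |10-15|=5 + |7-20|=13). Sum = 26. MAE = 26/3.

26/3


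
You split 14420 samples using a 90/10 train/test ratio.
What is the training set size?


Test set = 14420 * 10% = 1442. Training set = 14420 - 1442 = 12978.

12978


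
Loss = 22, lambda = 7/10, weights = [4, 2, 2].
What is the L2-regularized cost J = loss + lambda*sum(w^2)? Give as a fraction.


L2 sq norm = sum(w^2) = 24. J = 22 + 7/10 * 24 = 194/5.

194/5


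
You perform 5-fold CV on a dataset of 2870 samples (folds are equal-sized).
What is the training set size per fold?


Each validation fold has 2870/5 = 574 samples. Training set = 2870 - 574 = 2296.

2296


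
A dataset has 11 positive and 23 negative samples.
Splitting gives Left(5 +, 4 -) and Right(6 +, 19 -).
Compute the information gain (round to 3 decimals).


H(parent) = 0.9082. H(left) = 0.9911, H(right) = 0.7950. Weighted = (9/34)*0.9911 + (25/34)*0.7950 = 0.8469. IG = 0.9082 - 0.8469 = 0.0613, which rounds to 0.061.

0.061


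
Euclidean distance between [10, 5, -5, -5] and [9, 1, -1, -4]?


d = sqrt(sum of squared differences). (10-9)^2=1, (5-1)^2=16, (-5--1)^2=16, (-5--4)^2=1. Sum = 34.

sqrt(34)


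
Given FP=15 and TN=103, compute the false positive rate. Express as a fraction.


FPR = FP / (FP + TN) = 15 / 118 = 15/118.

15/118


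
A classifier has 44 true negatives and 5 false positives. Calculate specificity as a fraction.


Specificity = TN / (TN + FP) = 44 / 49 = 44/49.

44/49


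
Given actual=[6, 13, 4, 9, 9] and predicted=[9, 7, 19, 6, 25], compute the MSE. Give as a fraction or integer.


MSE = (1/5) * ((6-9)^2=9 + (13-7)^2=36 + (4-19)^2=225 + (9-6)^2=9 + (9-25)^2=256). Sum = 535. MSE = 107.

107


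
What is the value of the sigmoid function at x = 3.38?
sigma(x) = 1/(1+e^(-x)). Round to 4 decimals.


sigma(3.38) = 1/(1+e^(-3.38)) = 1/(1+0.034047) = 1/1.034047 = 0.9671.

0.9671


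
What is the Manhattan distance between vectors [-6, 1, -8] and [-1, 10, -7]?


d = sum of absolute differences: |-6--1|=5 + |1-10|=9 + |-8--7|=1 = 15.

15


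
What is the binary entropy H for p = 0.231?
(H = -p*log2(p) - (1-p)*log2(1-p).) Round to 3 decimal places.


H = -0.231*log2(0.231) - 0.769*log2(0.769) = 0.780.

0.780


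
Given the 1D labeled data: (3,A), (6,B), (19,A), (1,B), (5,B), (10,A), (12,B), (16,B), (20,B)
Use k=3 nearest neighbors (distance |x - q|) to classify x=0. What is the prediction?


Distances: |3-0|=3, |6-0|=6, |19-0|=19, |1-0|=1, |5-0|=5, |10-0|=10, |12-0|=12, |16-0|=16, |20-0|=20. 3 nearest: (1,B), (3,A), (5,B). Counts: {'B': 2, 'A': 1}. Majority class: B.

B


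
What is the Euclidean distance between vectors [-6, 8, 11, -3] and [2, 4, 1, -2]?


d = sqrt(sum of squared differences). (-6-2)^2=64, (8-4)^2=16, (11-1)^2=100, (-3--2)^2=1. Sum = 181.

sqrt(181)


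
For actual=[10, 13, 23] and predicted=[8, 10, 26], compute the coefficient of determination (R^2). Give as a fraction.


Mean(y) = 46/3. SS_res = 22. SS_tot = 278/3. R^2 = 1 - 22/(278/3) = 106/139.

106/139


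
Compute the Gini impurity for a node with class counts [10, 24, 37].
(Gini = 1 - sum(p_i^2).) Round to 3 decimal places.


Total = 71. Proportions: 10/71, 24/71, 37/71. sum(p_i^2) = 0.4057. Gini = 1 - 0.4057 = 0.5943, which rounds to 0.594.

0.594


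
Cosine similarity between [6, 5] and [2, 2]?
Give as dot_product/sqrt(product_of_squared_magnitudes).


dot = 22. |a|^2 = 61, |b|^2 = 8. cos = 22/sqrt(488).

22/sqrt(488)


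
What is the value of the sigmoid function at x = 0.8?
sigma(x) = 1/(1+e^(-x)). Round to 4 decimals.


sigma(0.8) = 1/(1+e^(-0.8)) = 1/(1+0.449329) = 1/1.449329 = 0.6900.

0.6900


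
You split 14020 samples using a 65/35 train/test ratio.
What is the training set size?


Test set = 14020 * 35% = 4907. Training set = 14020 - 4907 = 9113.

9113


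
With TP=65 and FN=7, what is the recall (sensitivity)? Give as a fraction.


Recall = TP / (TP + FN) = 65 / 72 = 65/72.

65/72


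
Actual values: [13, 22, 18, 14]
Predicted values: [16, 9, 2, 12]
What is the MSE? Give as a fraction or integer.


MSE = (1/4) * ((13-16)^2=9 + (22-9)^2=169 + (18-2)^2=256 + (14-12)^2=4). Sum = 438. MSE = 219/2.

219/2


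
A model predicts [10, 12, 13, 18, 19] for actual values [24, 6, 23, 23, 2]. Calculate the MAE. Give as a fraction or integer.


MAE = (1/5) * (|24-10|=14 + |6-12|=6 + |23-13|=10 + |23-18|=5 + |2-19|=17). Sum = 52. MAE = 52/5.

52/5


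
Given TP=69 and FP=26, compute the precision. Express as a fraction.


Precision = TP / (TP + FP) = 69 / 95 = 69/95.

69/95


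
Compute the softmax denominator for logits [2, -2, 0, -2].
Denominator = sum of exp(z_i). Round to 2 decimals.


Denom = e^2=7.3891 + e^-2=0.1353 + e^0=1.0000 + e^-2=0.1353. Sum = 8.6597, which rounds to 8.66.

8.66


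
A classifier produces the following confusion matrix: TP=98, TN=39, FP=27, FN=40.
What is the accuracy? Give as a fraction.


Accuracy = (TP + TN) / (TP + TN + FP + FN) = (98 + 39) / 204 = 137/204.

137/204


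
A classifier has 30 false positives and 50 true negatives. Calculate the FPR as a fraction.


FPR = FP / (FP + TN) = 30 / 80 = 3/8.

3/8


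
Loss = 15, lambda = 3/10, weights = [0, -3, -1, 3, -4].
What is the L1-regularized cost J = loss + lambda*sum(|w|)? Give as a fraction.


L1 norm = sum(|w|) = 11. J = 15 + 3/10 * 11 = 183/10.

183/10


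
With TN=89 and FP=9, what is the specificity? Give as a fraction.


Specificity = TN / (TN + FP) = 89 / 98 = 89/98.

89/98


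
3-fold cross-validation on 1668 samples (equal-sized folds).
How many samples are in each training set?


Each validation fold has 1668/3 = 556 samples. Training set = 1668 - 556 = 1112.

1112


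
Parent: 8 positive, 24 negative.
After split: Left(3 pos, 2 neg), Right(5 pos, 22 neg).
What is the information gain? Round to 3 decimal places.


H(parent) = 0.8113. H(left) = 0.9710, H(right) = 0.6913. Weighted = (5/32)*0.9710 + (27/32)*0.6913 = 0.7350. IG = 0.8113 - 0.7350 = 0.0763, which rounds to 0.076.

0.076


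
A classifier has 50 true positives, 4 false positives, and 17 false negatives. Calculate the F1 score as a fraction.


Precision = 50/54 = 25/27. Recall = 50/67 = 50/67. F1 = 2*P*R/(P+R) = 100/121.

100/121


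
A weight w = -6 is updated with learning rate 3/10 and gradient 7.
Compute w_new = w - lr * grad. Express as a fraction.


w_new = -6 - 3/10 * 7 = -6 - 21/10 = -81/10.

-81/10


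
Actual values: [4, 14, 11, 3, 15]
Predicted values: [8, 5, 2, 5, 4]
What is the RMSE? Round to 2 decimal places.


MSE = 60.6000. RMSE = sqrt(60.6000) = 7.78.

7.78


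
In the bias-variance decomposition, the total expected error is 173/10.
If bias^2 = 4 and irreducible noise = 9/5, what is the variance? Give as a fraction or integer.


Total error = bias^2 + variance + irreducible noise. So variance = 173/10 - 4 - 9/5 = 23/2.

23/2


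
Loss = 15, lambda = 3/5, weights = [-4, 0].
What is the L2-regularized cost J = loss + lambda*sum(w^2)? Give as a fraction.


L2 sq norm = sum(w^2) = 16. J = 15 + 3/5 * 16 = 123/5.

123/5


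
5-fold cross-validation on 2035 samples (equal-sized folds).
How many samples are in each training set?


Each validation fold has 2035/5 = 407 samples. Training set = 2035 - 407 = 1628.

1628


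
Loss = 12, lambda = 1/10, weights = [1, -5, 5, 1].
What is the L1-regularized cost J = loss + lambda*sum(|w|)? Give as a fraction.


L1 norm = sum(|w|) = 12. J = 12 + 1/10 * 12 = 66/5.

66/5


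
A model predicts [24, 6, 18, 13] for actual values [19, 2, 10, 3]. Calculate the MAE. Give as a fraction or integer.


MAE = (1/4) * (|19-24|=5 + |2-6|=4 + |10-18|=8 + |3-13|=10). Sum = 27. MAE = 27/4.

27/4


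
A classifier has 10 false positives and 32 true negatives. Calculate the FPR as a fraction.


FPR = FP / (FP + TN) = 10 / 42 = 5/21.

5/21


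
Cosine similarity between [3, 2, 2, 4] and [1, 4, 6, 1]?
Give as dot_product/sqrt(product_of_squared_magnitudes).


dot = 27. |a|^2 = 33, |b|^2 = 54. cos = 27/sqrt(1782).

27/sqrt(1782)


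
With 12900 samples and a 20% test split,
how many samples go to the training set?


Test set = 12900 * 20% = 2580. Training set = 12900 - 2580 = 10320.

10320


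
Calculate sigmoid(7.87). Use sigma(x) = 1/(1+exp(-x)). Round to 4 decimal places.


sigma(7.87) = 1/(1+e^(-7.87)) = 1/(1+0.000382) = 1/1.000382 = 0.9996.

0.9996


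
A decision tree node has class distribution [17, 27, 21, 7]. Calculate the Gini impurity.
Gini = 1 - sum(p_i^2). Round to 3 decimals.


Total = 72. Proportions: 17/72, 27/72, 21/72, 7/72. sum(p_i^2) = 0.2909. Gini = 1 - 0.2909 = 0.7091, which rounds to 0.709.

0.709


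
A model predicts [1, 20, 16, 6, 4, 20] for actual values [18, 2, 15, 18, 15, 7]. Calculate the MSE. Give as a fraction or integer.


MSE = (1/6) * ((18-1)^2=289 + (2-20)^2=324 + (15-16)^2=1 + (18-6)^2=144 + (15-4)^2=121 + (7-20)^2=169). Sum = 1048. MSE = 524/3.

524/3
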